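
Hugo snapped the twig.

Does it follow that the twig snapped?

'Hugo snapped the twig' is the causative; it entails the inchoative 'the twig snapped'.

yes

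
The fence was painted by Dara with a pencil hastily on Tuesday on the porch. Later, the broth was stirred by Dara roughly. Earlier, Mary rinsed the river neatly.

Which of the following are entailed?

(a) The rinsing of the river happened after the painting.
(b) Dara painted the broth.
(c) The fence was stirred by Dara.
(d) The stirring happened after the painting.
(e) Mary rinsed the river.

(d), (e)

(a) Not entailed — the narrative doesn't order the painting relative to the rinsing.
(b) Not entailed — Dara painted the fence, not the broth; the broth belongs to the stirring event.
(c) Not entailed — Dara stirred the broth, not the fence; the fence belongs to the painting event.
(d) Entailed — the narrative places the painting before the stirring.
(e) Entailed — every conjunct here is already in the original rinsing event.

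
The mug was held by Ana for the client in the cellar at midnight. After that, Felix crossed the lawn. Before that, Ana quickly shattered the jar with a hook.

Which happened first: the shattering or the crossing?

The connectives place the shattering before the crossing.

the shattering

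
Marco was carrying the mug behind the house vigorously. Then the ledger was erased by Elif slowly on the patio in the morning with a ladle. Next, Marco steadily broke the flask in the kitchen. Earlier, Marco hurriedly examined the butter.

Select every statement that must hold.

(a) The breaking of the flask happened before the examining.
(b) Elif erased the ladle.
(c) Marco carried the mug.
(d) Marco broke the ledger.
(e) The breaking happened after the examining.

(a) Not entailed — the narrative places the examining before the breaking, not after.
(b) Not entailed — the ladle is the instrument, not what was erased.
(c) Entailed — 'carry' is an activity; 'was carrying' entails that some carrying happened, so 'carried' holds.
(d) Not entailed — Marco broke the flask, not the ledger; the ledger belongs to the erasing event.
(e) Entailed — the narrative places the examining before the breaking.

(c), (e)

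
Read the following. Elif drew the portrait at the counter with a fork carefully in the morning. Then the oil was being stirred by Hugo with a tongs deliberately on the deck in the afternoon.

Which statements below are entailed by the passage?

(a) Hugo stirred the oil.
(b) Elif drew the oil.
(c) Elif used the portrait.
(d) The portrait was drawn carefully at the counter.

(a), (d)

(a) Entailed — 'stir' is an activity; 'was stirring' entails that some stirring happened, so 'stirred' holds.
(b) Not entailed — Elif drew the portrait, not the oil; the oil belongs to the stirring event.
(c) Not entailed — the portrait is the patient, not an instrument — Elif used a fork.
(d) Entailed — dropping 'in the morning', 'with a fork' and generalizing the agent leaves a sub-description the original still satisfies.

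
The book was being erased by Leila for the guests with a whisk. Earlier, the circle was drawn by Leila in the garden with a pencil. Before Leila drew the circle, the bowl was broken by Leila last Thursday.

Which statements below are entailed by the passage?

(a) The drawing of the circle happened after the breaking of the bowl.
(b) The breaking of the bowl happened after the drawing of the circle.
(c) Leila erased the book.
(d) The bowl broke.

(a) Entailed — the narrative places the breaking before the drawing.
(b) Not entailed — the narrative places the breaking before the drawing, not after.
(c) Not entailed — 'was erasing' is progressive on an accomplishment; it does not entail the completed 'erased'.
(d) Entailed — 'Leila broke the bowl' is causative; it entails the inchoative 'the bowl broke'.

(a), (d)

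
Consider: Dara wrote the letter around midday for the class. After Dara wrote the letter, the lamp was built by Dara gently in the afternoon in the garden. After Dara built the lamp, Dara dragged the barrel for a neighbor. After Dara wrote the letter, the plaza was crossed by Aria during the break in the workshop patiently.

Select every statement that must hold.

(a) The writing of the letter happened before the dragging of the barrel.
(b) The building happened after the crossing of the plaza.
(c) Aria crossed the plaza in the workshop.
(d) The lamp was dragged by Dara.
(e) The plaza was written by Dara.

(a), (c)

(a) Entailed — the narrative places the writing before the dragging.
(b) Not entailed — the narrative doesn't order the crossing relative to the building.
(c) Entailed — every conjunct here is already in the original crossing event.
(d) Not entailed — Dara dragged the barrel, not the lamp; the lamp belongs to the building event.
(e) Not entailed — Dara wrote the letter, not the plaza; the plaza belongs to the crossing event.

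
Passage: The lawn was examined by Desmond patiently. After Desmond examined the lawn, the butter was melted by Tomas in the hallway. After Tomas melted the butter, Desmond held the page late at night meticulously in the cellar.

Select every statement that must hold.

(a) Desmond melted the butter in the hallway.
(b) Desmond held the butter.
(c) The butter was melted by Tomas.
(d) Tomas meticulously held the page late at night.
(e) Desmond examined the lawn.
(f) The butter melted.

(c), (e), (f)

(a) Not entailed — the passage has Tomas melting the butter, not Desmond.
(b) Not entailed — Desmond held the page, not the butter; the butter belongs to the melting event.
(c) Entailed — dropping 'in the hallway' leaves a sub-description the original still satisfies.
(d) Not entailed — the passage has Desmond holding the page, not Tomas.
(e) Entailed — this follows by dropping conjuncts from the examining event's description.
(f) Entailed — 'Tomas melted the butter' is causative; it entails the inchoative 'the butter melted'.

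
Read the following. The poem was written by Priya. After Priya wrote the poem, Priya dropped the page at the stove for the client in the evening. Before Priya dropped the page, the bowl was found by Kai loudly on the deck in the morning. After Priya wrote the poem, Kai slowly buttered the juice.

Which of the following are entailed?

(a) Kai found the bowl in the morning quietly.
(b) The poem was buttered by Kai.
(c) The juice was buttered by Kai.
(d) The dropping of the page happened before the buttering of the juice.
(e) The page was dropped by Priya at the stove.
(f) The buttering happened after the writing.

(c), (e), (f)

(a) Not entailed — 'quietly' adds a manner not in (and inconsistent with) the original.
(b) Not entailed — Kai buttered the juice, not the poem; the poem belongs to the writing event.
(c) Entailed — the original entails any weakening of itself; this just drops 'slowly'.
(d) Not entailed — the narrative doesn't order the dropping relative to the buttering.
(e) Entailed — dropping 'for the client', 'in the evening' leaves a sub-description the original still satisfies.
(f) Entailed — the narrative places the writing before the buttering.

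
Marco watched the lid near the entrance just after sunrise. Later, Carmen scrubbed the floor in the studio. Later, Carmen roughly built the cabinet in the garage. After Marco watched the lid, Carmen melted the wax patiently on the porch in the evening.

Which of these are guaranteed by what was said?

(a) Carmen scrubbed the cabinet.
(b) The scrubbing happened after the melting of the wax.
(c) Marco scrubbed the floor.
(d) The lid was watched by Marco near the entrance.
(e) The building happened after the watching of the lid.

(a) Not entailed — Carmen scrubbed the floor, not the cabinet; the cabinet belongs to the building event.
(b) Not entailed — the narrative doesn't order the melting relative to the scrubbing.
(c) Not entailed — the passage has Carmen scrubbing the floor, not Marco.
(d) Entailed — every conjunct here is already in the original watching event.
(e) Entailed — the narrative places the watching before the building.

(d), (e)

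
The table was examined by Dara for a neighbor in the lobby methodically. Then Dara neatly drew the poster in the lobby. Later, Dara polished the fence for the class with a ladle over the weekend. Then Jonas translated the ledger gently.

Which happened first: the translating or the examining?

the examining

The connectives place the examining before the translating.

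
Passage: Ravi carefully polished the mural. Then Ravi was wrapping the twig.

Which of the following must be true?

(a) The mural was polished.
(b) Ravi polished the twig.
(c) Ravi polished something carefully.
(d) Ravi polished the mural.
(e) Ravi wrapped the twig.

(a), (c), (d)

(a) Entailed — this follows by dropping conjuncts from the polishing event's description.
(b) Not entailed — Ravi polished the mural, not the twig; the twig belongs to the wrapping event.
(c) Entailed — this follows by dropping conjuncts from the polishing event's description.
(d) Entailed — dropping 'carefully' leaves a sub-description the original still satisfies.
(e) Not entailed — 'was wrapping' is progressive on an accomplishment; it does not entail the completed 'wrapped'.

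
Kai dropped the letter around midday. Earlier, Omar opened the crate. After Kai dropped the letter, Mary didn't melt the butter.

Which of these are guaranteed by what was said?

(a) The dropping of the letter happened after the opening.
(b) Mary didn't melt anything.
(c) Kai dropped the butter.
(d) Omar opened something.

(a) Entailed — the narrative places the opening before the dropping.
(b) Not entailed — the original only denies this specific event; Mary may have melted something else.
(c) Not entailed — Kai dropped the letter, not the butter; the butter belongs to the melting event.
(d) Entailed — the original entails any weakening of itself; this just generalizes the patient.

(a), (d)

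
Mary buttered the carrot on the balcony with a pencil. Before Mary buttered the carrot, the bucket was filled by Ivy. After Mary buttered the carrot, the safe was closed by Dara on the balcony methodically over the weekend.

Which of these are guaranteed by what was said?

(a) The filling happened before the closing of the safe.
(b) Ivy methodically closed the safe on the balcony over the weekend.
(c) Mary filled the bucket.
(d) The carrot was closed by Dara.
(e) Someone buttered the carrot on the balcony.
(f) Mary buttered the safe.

(a) Entailed — the narrative places the filling before the closing.
(b) Not entailed — the passage has Dara closing the safe, not Ivy.
(c) Not entailed — the passage has Ivy filling the bucket, not Mary.
(d) Not entailed — Dara closed the safe, not the carrot; the carrot belongs to the buttering event.
(e) Entailed — every conjunct here is already in the original buttering event.
(f) Not entailed — Mary buttered the carrot, not the safe; the safe belongs to the closing event.

(a), (e)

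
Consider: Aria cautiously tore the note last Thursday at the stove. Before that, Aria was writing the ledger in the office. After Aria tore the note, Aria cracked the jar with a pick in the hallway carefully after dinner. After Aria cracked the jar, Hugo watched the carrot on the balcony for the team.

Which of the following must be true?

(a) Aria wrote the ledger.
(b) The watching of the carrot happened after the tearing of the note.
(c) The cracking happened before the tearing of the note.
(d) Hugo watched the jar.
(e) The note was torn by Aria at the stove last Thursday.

(a) Not entailed — 'was writing' is progressive on an accomplishment; it does not entail the completed 'wrote'.
(b) Entailed — the narrative places the tearing before the watching.
(c) Not entailed — the narrative places the tearing before the cracking, not after.
(d) Not entailed — Hugo watched the carrot, not the jar; the jar belongs to the cracking event.
(e) Entailed — every conjunct here is already in the original tearing event.

(b), (e)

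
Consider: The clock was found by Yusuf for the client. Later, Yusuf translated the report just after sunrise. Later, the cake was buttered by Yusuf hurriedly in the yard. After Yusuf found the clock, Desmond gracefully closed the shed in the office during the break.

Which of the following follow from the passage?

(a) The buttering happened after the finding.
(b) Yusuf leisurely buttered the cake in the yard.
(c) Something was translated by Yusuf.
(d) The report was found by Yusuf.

(a) Entailed — the narrative places the finding before the buttering.
(b) Not entailed — 'leisurely' adds a manner not in (and inconsistent with) the original.
(c) Entailed — every conjunct here is already in the original translating event.
(d) Not entailed — Yusuf found the clock, not the report; the report belongs to the translating event.

(a), (c)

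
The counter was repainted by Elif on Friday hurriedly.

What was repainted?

'the counter' marks the patient of the repainting event.

the counter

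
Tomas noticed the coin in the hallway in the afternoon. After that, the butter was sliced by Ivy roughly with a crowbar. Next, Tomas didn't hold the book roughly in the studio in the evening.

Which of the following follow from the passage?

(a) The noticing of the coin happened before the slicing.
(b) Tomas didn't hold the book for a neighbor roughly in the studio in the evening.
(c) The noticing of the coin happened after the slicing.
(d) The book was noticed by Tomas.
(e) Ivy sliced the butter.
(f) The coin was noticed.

(a), (b), (e), (f)

(a) Entailed — the narrative places the noticing before the slicing.
(b) Entailed — under negation, adding a further restriction is entailed: if no such holding event occurred, none occurred for a neighbor either.
(c) Not entailed — the narrative places the noticing before the slicing, not after.
(d) Not entailed — Tomas noticed the coin, not the book; the book belongs to the holding event.
(e) Entailed — the original entails any weakening of itself; this just drops 'with a crowbar', 'roughly'.
(f) Entailed — this follows by dropping conjuncts from the noticing event's description.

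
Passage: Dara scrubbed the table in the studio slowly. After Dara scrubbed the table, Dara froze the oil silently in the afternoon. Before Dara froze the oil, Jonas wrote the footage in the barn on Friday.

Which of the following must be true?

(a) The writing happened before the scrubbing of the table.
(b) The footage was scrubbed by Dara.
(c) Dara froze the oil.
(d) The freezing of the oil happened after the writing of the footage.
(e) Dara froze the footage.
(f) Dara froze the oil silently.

(a) Not entailed — the narrative doesn't order the writing relative to the scrubbing.
(b) Not entailed — Dara scrubbed the table, not the footage; the footage belongs to the writing event.
(c) Entailed — dropping 'in the afternoon', 'silently' leaves a sub-description the original still satisfies.
(d) Entailed — the narrative places the writing before the freezing.
(e) Not entailed — Dara froze the oil, not the footage; the footage belongs to the writing event.
(f) Entailed — this follows by dropping conjuncts from the freezing event's description.

(c), (d), (f)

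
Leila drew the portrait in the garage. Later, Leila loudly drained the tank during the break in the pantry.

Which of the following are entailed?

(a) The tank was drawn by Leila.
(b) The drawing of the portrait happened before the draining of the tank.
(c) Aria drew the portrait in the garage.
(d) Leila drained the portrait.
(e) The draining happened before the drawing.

(b)

(a) Not entailed — Leila drew the portrait, not the tank; the tank belongs to the draining event.
(b) Entailed — the narrative places the drawing before the draining.
(c) Not entailed — the passage has Leila drawing the portrait, not Aria.
(d) Not entailed — Leila drained the tank, not the portrait; the portrait belongs to the drawing event.
(e) Not entailed — the narrative places the drawing before the draining, not after.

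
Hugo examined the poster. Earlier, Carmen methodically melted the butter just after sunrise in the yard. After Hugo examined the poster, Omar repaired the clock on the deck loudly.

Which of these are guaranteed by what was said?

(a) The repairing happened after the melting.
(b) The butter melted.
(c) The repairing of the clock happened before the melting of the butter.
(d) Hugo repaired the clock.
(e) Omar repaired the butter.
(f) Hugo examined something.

(a) Entailed — the narrative places the melting before the repairing.
(b) Entailed — 'Carmen melted the butter' is causative; it entails the inchoative 'the butter melted'.
(c) Not entailed — the narrative places the melting before the repairing, not after.
(d) Not entailed — the passage has Omar repairing the clock, not Hugo.
(e) Not entailed — Omar repaired the clock, not the butter; the butter belongs to the melting event.
(f) Entailed — the original entails any weakening of itself; this just generalizes the patient.

(a), (b), (f)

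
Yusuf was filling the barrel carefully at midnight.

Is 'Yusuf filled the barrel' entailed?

no

'was filling' is progressive; for an accomplishment like 'fill the barrel', it doesn't entail completion.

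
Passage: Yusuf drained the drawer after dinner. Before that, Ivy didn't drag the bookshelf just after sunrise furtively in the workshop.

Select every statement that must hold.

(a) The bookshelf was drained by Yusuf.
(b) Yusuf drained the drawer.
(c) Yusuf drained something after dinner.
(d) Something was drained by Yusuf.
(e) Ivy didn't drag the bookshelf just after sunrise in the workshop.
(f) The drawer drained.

(a) Not entailed — Yusuf drained the drawer, not the bookshelf; the bookshelf belongs to the dragging event.
(b) Entailed — this follows by dropping conjuncts from the draining event's description.
(c) Entailed — this follows by dropping conjuncts from the draining event's description.
(d) Entailed — every conjunct here is already in the original draining event.
(e) Not entailed — dropping 'furtively' under negation is not valid — the original leaves open that Ivy dragged the bookshelf some other way.
(f) Entailed — 'Yusuf drained the drawer' is causative; it entails the inchoative 'the drawer drained'.

(b), (c), (d), (f)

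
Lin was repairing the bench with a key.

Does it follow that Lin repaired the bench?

'was repairing' is progressive; for an accomplishment like 'repair the bench', it doesn't entail completion.

no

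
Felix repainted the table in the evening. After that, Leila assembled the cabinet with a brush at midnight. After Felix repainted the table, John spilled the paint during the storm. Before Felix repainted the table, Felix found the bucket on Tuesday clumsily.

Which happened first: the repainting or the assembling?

the repainting

The connectives place the repainting before the assembling.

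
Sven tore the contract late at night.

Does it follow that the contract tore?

yes

'Sven tore the contract' is the causative; it entails the inchoative 'the contract tore'.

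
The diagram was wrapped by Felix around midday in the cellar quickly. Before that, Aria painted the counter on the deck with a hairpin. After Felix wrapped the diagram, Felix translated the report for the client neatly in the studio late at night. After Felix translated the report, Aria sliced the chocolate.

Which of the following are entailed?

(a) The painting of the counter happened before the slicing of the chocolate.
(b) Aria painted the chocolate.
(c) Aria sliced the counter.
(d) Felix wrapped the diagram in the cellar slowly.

(a)

(a) Entailed — the narrative places the painting before the slicing.
(b) Not entailed — Aria painted the counter, not the chocolate; the chocolate belongs to the slicing event.
(c) Not entailed — Aria sliced the chocolate, not the counter; the counter belongs to the painting event.
(d) Not entailed — 'slowly' adds a manner not in (and inconsistent with) the original.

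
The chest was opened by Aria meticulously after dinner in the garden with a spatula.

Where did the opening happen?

'in the garden' marks the location of the opening event.

in the garden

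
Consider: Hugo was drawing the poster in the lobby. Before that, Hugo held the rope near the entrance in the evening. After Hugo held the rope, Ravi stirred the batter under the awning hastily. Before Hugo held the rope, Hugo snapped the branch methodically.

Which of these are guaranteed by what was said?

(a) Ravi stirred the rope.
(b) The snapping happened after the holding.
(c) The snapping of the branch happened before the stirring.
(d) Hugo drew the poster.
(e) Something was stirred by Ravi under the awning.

(c), (e)

(a) Not entailed — Ravi stirred the batter, not the rope; the rope belongs to the holding event.
(b) Not entailed — the narrative places the snapping before the holding, not after.
(c) Entailed — the narrative places the snapping before the stirring.
(d) Not entailed — 'was drawing' is progressive on an accomplishment; it does not entail the completed 'drew'.
(e) Entailed — every conjunct here is already in the original stirring event.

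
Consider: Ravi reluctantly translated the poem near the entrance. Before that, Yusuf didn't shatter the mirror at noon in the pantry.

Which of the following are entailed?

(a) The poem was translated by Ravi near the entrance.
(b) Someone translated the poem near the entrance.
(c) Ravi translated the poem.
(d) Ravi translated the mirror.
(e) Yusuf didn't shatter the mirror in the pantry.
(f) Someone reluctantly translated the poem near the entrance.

(a), (b), (c), (f)

(a) Entailed — every conjunct here is already in the original translating event.
(b) Entailed — dropping 'reluctantly' and generalizing the agent leaves a sub-description the original still satisfies.
(c) Entailed — the original entails any weakening of itself; this just drops 'reluctantly', 'near the entrance'.
(d) Not entailed — Ravi translated the poem, not the mirror; the mirror belongs to the shattering event.
(e) Not entailed — dropping 'at noon' under negation is not valid — the original leaves open that Yusuf shattered the mirror some other way.
(f) Entailed — every conjunct here is already in the original translating event.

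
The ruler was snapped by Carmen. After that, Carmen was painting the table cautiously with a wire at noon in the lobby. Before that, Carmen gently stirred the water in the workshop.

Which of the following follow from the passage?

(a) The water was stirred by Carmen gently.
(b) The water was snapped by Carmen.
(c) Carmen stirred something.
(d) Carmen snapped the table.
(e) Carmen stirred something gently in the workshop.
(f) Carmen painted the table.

(a) Entailed — every conjunct here is already in the original stirring event.
(b) Not entailed — Carmen snapped the ruler, not the water; the water belongs to the stirring event.
(c) Entailed — dropping 'in the workshop', 'gently' and generalizing the patient leaves a sub-description the original still satisfies.
(d) Not entailed — Carmen snapped the ruler, not the table; the table belongs to the painting event.
(e) Entailed — this follows by dropping conjuncts from the stirring event's description.
(f) Not entailed — 'was painting' is progressive on an accomplishment; it does not entail the completed 'painted'.

(a), (c), (e)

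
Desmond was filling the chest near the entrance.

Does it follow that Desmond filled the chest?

'was filling' is progressive; for an accomplishment like 'fill the chest', it doesn't entail completion.

no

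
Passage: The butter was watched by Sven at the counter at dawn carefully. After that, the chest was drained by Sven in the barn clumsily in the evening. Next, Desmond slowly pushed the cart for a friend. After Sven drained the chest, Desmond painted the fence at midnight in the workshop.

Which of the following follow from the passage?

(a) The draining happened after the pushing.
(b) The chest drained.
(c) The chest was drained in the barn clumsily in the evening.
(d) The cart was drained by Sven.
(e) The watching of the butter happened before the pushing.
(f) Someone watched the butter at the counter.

(b), (c), (e), (f)

(a) Not entailed — the narrative places the draining before the pushing, not after.
(b) Entailed — 'Sven drained the chest' is causative; it entails the inchoative 'the chest drained'.
(c) Entailed — the original entails any weakening of itself; this just generalizes the agent.
(d) Not entailed — Sven drained the chest, not the cart; the cart belongs to the pushing event.
(e) Entailed — the narrative places the watching before the pushing.
(f) Entailed — this follows by dropping conjuncts from the watching event's description.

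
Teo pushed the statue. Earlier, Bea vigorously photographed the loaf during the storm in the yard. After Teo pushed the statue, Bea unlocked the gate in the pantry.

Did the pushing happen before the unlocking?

yes

The narrative orders the pushing before the unlocking.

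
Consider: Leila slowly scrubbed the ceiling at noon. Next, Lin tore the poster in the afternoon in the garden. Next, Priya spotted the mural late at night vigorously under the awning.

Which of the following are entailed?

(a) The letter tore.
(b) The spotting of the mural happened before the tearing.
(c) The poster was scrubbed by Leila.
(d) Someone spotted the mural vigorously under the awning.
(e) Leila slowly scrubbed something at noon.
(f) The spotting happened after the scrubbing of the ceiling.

(a) Not entailed — the poster is what tore, not the letter.
(b) Not entailed — the narrative places the tearing before the spotting, not after.
(c) Not entailed — Leila scrubbed the ceiling, not the poster; the poster belongs to the tearing event.
(d) Entailed — dropping 'late at night' and generalizing the agent leaves a sub-description the original still satisfies.
(e) Entailed — generalizing the patient leaves a sub-description the original still satisfies.
(f) Entailed — the narrative places the scrubbing before the spotting.

(d), (e), (f)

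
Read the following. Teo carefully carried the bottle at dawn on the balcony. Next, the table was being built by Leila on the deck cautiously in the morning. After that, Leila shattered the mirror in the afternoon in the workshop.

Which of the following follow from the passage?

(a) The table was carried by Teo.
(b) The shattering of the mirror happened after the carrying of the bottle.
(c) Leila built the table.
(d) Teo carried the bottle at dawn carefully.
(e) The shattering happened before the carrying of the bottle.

(b), (d)

(a) Not entailed — Teo carried the bottle, not the table; the table belongs to the building event.
(b) Entailed — the narrative places the carrying before the shattering.
(c) Not entailed — 'was building' is progressive on an accomplishment; it does not entail the completed 'built'.
(d) Entailed — dropping 'on the balcony' leaves a sub-description the original still satisfies.
(e) Not entailed — the narrative places the carrying before the shattering, not after.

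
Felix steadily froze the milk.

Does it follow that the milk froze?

yes

'Felix froze the milk' is the causative; it entails the inchoative 'the milk froze'.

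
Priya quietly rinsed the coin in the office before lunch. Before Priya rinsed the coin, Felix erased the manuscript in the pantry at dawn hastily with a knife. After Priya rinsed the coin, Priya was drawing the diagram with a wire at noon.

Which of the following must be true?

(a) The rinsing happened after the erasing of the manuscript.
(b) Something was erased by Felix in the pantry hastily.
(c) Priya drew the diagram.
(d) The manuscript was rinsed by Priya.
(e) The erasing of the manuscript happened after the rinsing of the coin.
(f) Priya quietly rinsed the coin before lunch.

(a) Entailed — the narrative places the erasing before the rinsing.
(b) Entailed — the original entails any weakening of itself; this just drops 'with a knife', 'at dawn' and generalizes the patient.
(c) Not entailed — 'was drawing' is progressive on an accomplishment; it does not entail the completed 'drew'.
(d) Not entailed — Priya rinsed the coin, not the manuscript; the manuscript belongs to the erasing event.
(e) Not entailed — the narrative places the erasing before the rinsing, not after.
(f) Entailed — every conjunct here is already in the original rinsing event.

(a), (b), (f)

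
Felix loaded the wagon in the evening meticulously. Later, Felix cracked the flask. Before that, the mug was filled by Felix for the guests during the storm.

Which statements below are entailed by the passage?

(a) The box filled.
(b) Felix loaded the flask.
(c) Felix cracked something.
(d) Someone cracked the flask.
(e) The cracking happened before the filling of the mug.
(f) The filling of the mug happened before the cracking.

(c), (d), (f)

(a) Not entailed — the mug is what filled, not the box.
(b) Not entailed — Felix loaded the wagon, not the flask; the flask belongs to the cracking event.
(c) Entailed — generalizing the patient leaves a sub-description the original still satisfies.
(d) Entailed — the original entails any weakening of itself; this just generalizes the agent.
(e) Not entailed — the narrative places the filling before the cracking, not after.
(f) Entailed — the narrative places the filling before the cracking.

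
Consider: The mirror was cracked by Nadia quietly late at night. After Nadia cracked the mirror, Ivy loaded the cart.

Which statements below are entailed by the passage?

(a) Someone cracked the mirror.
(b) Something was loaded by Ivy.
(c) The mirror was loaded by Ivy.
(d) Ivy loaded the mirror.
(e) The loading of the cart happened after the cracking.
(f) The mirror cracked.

(a), (b), (e), (f)

(a) Entailed — the original entails any weakening of itself; this just drops 'quietly', 'late at night' and generalizes the agent.
(b) Entailed — every conjunct here is already in the original loading event.
(c) Not entailed — Ivy loaded the cart, not the mirror; the mirror belongs to the cracking event.
(d) Not entailed — Ivy loaded the cart, not the mirror; the mirror belongs to the cracking event.
(e) Entailed — the narrative places the cracking before the loading.
(f) Entailed — 'Nadia cracked the mirror' is causative; it entails the inchoative 'the mirror cracked'.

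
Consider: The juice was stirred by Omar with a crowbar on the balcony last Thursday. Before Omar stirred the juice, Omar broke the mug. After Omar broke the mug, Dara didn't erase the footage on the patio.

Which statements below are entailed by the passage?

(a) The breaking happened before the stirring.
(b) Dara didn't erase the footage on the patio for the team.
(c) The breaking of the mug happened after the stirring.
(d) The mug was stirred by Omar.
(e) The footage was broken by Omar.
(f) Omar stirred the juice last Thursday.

(a) Entailed — the narrative places the breaking before the stirring.
(b) Entailed — under negation, adding a further restriction is entailed: if no such erasing event occurred, none occurred for the team either.
(c) Not entailed — the narrative places the breaking before the stirring, not after.
(d) Not entailed — Omar stirred the juice, not the mug; the mug belongs to the breaking event.
(e) Not entailed — Omar broke the mug, not the footage; the footage belongs to the erasing event.
(f) Entailed — dropping 'on the balcony', 'with a crowbar' leaves a sub-description the original still satisfies.

(a), (b), (f)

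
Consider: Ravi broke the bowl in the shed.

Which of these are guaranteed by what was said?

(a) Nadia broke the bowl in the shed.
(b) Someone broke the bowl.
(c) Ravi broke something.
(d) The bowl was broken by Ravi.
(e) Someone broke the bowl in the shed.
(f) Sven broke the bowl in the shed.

(b), (c), (d), (e)

(a) Not entailed — the passage has Ravi breaking the bowl, not Nadia.
(b) Entailed — this follows by dropping conjuncts from the breaking event's description.
(c) Entailed — this follows by dropping conjuncts from the breaking event's description.
(d) Entailed — this follows by dropping conjuncts from the breaking event's description.
(e) Entailed — every conjunct here is already in the original breaking event.
(f) Not entailed — the passage has Ravi breaking the bowl, not Sven.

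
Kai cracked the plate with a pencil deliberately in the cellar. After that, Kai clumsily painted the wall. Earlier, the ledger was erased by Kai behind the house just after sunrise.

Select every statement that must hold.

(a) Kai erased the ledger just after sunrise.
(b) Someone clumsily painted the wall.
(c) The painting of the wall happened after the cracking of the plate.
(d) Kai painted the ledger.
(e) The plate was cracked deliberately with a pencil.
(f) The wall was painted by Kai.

(a) Entailed — this follows by dropping conjuncts from the erasing event's description.
(b) Entailed — the original entails any weakening of itself; this just generalizes the agent.
(c) Entailed — the narrative places the cracking before the painting.
(d) Not entailed — Kai painted the wall, not the ledger; the ledger belongs to the erasing event.
(e) Entailed — the original entails any weakening of itself; this just drops 'in the cellar' and generalizes the agent.
(f) Entailed — the original entails any weakening of itself; this just drops 'clumsily'.

(a), (b), (c), (e), (f)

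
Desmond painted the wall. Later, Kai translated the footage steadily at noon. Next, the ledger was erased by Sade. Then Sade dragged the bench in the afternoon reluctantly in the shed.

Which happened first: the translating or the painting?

The connectives place the painting before the translating.

the painting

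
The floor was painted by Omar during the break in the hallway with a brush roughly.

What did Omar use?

a brush

'with a brush' marks the instrument of the painting event.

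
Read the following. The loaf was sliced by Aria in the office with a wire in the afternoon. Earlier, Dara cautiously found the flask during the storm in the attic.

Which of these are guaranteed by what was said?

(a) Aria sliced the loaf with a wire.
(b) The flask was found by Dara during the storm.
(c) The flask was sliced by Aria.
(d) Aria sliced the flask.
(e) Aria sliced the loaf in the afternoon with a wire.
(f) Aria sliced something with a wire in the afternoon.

(a) Entailed — this follows by dropping conjuncts from the slicing event's description.
(b) Entailed — this follows by dropping conjuncts from the finding event's description.
(c) Not entailed — Aria sliced the loaf, not the flask; the flask belongs to the finding event.
(d) Not entailed — Aria sliced the loaf, not the flask; the flask belongs to the finding event.
(e) Entailed — every conjunct here is already in the original slicing event.
(f) Entailed — the original entails any weakening of itself; this just drops 'in the office' and generalizes the patient.

(a), (b), (e), (f)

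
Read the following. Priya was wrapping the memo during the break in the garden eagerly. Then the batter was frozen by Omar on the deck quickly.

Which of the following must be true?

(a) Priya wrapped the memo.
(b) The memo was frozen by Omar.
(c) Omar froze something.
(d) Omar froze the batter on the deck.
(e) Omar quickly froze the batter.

(a) Not entailed — 'was wrapping' is progressive on an accomplishment; it does not entail the completed 'wrapped'.
(b) Not entailed — Omar froze the batter, not the memo; the memo belongs to the wrapping event.
(c) Entailed — this follows by dropping conjuncts from the freezing event's description.
(d) Entailed — every conjunct here is already in the original freezing event.
(e) Entailed — the original entails any weakening of itself; this just drops 'on the deck'.

(c), (d), (e)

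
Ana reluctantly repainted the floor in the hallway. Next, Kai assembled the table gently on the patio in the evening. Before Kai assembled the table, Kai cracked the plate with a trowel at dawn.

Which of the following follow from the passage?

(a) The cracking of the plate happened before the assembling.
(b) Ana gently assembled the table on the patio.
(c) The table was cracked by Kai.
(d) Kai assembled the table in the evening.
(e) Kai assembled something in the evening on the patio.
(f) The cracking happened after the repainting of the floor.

(a) Entailed — the narrative places the cracking before the assembling.
(b) Not entailed — the passage has Kai assembling the table, not Ana.
(c) Not entailed — Kai cracked the plate, not the table; the table belongs to the assembling event.
(d) Entailed — this follows by dropping conjuncts from the assembling event's description.
(e) Entailed — dropping 'gently' and generalizing the patient leaves a sub-description the original still satisfies.
(f) Not entailed — the narrative doesn't order the repainting relative to the cracking.

(a), (d), (e)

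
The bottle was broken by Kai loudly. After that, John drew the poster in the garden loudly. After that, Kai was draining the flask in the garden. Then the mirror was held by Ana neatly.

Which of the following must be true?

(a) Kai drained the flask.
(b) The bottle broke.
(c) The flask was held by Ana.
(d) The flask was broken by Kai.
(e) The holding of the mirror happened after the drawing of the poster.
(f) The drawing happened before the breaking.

(a) Not entailed — 'was draining' is progressive on an accomplishment; it does not entail the completed 'drained'.
(b) Entailed — 'Kai broke the bottle' is causative; it entails the inchoative 'the bottle broke'.
(c) Not entailed — Ana held the mirror, not the flask; the flask belongs to the draining event.
(d) Not entailed — Kai broke the bottle, not the flask; the flask belongs to the draining event.
(e) Entailed — the narrative places the drawing before the holding.
(f) Not entailed — the narrative places the breaking before the drawing, not after.

(b), (e)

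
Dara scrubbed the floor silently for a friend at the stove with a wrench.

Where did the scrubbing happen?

at the stove

'at the stove' marks the location of the scrubbing event.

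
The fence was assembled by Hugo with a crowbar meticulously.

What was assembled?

'the fence' marks the patient of the assembling event.

the fence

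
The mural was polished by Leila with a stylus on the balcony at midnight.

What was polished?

the mural

'the mural' marks the patient of the polishing event.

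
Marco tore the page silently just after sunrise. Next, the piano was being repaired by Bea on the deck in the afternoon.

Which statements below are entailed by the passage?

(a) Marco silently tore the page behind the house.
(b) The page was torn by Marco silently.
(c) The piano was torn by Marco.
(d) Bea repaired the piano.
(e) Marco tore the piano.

(a) Not entailed — 'behind the house' adds information not in the original event.
(b) Entailed — this follows by dropping conjuncts from the tearing event's description.
(c) Not entailed — Marco tore the page, not the piano; the piano belongs to the repairing event.
(d) Not entailed — 'was repairing' is progressive on an accomplishment; it does not entail the completed 'repaired'.
(e) Not entailed — Marco tore the page, not the piano; the piano belongs to the repairing event.

(b)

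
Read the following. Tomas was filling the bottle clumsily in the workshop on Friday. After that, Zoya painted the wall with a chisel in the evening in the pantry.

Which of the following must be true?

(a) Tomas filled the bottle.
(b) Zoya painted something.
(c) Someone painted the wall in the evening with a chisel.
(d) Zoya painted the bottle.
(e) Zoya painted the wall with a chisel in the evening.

(b), (c), (e)

(a) Not entailed — 'was filling' is progressive on an accomplishment; it does not entail the completed 'filled'.
(b) Entailed — the original entails any weakening of itself; this just drops 'in the evening', 'with a chisel', 'in the pantry' and generalizes the patient.
(c) Entailed — every conjunct here is already in the original painting event.
(d) Not entailed — Zoya painted the wall, not the bottle; the bottle belongs to the filling event.
(e) Entailed — the original entails any weakening of itself; this just drops 'in the pantry'.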